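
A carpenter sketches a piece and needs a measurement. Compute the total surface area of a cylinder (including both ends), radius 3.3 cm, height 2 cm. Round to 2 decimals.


Shape: closed cylinder
Radius r = 3.3 cm, Height h = 2 cm
Formula: SA = 2*pi*r^2 + 2*pi*r*h = 2*pi*r*(r + h)
r + h = 5.3
2 * r * (r + h) = 2 * 3.3 * 5.3 = 34.98
SA = 34.98 * pi
SA = 109.89
109.89 cm^2


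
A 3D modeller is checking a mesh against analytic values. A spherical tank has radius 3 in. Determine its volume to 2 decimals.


Shape: sphere
Radius r = 3 in
Formula: V = (4/3) * pi * r^3
r^3 = 27
(4/3) * 27 = 36
V = 36 * pi
V = 113.1
113.1 in^3


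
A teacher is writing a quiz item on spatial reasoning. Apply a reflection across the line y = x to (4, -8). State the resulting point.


Transformation: reflection
Original point: (4, -8)
Rule for reflection over y = x: (x, y) -> (y, x)
Apply: (4, -8) -> (-8, 4)
(-8, 4)


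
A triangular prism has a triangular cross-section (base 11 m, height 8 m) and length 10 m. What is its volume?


Shape: triangular prism
Triangle base = 11 m, triangle height = 8 m, prism length L = 10 m
Formula: V = (1/2 * b * h_tri) * L
Cross-section area = 0.5 * 11 * 8 = 44
V = 44 * 10
V = 440
440 m^3


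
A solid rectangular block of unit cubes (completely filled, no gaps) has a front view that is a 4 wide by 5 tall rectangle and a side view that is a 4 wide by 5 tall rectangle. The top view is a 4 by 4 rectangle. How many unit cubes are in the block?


Orthographic views of a solid rectangular block:
Front view 4 x 5 -> length = 4, height = 5
Side view 4 x 5 -> width = 4, height = 5 (consistent)
Top view 4 x 4 -> confirms length = 4, width = 4
The block is 4 x 4 x 5.
Total unit cubes = 4 * 4 * 5 = 80
80 unit cubes


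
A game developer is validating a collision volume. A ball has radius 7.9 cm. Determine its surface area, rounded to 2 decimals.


Shape: sphere
Radius r = 7.9 cm
Formula: SA = 4 * pi * r^2
r^2 = 62.41
SA = 4 * pi * 62.41
SA = 249.64 * pi
SA = 784.27
784.27 cm^2


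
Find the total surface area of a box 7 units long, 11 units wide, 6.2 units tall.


Shape: rectangular prism
l = 7 units, w = 11 units, h = 6.2 units
Formula: SA = 2(lw + lh + wh)
lw = 77, lh = 43.4, wh = 68.2
lw + lh + wh = 188.6
SA = 2 * 188.6
SA = 377.2
377.2 units^2


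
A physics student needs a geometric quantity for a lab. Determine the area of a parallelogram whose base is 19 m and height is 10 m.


Shape: parallelogram
Base b = 19 m, Height h = 10 m
Formula: A = b * h
A = 19 * 10
A = 190
190 m^2


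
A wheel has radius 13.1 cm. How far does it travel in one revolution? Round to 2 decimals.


Shape: circle
Radius r = 13.1 cm
Formula: C = 2 * pi * r
C = 2 * pi * 13.1
C = 26.2 * pi
C = 82.31
82.31 cm


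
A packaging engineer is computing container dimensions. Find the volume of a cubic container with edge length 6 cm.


Shape: cube
Side s = 6 cm
Formula: V = s^3
V = 6 * 6 * 6
V = 36 * 6
V = 216
216 cm^3


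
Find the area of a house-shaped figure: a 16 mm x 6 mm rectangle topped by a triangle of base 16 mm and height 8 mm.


Composite shape: rectangle + triangle
Rectangle area = 16 * 6 = 96
Triangle area = 0.5 * 16 * 8 = 64
Total = 96 + 64
Total = 160
160 mm^2


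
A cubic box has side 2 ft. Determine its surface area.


Shape: cube
Side s = 2 ft
A cube has 6 square faces.
Formula: SA = 6 * s^2
s^2 = 4
SA = 6 * 4
SA = 24
24 ft^2


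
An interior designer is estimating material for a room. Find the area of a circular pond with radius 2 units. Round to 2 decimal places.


Shape: circle
Radius r = 2 units
Formula: A = pi * r^2
r^2 = 2^2 = 4
A = pi * 4
A = 12.57
12.57 units^2


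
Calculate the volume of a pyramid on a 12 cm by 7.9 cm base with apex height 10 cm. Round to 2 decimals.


Shape: rectangular pyramid
Base: 12 cm x 7.9 cm, Height h = 10 cm
Formula: V = (1/3) * base_area * h
base_area = 12 * 7.9 = 94.8
base_area * h = 94.8 * 10 = 948
V = 948 / 3
V = 316
316 cm^3


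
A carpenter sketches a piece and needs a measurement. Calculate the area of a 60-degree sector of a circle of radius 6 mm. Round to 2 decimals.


Shape: circular sector
Radius r = 6 mm, Angle = 60 degrees
Formula: A = (angle/360) * pi * r^2
r^2 = 36
Fraction of circle = 60/360
A = (60/360) * pi * 36
A = 6 * pi
A = 18.85
18.85 mm^2


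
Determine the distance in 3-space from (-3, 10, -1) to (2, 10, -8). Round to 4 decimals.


3D distance between two points
P1 = (-3, 10, -1), P2 = (2, 10, -8)
Formula: d = sqrt((x2-x1)^2 + (y2-y1)^2 + (z2-z1)^2)
dx = 2 - -3 = 5
dy = 10 - 10 = 0
dz = -8 - -1 = -7
dx^2 + dy^2 + dz^2 = 25 + 0 + 49 = 74
d = sqrt(74)
d = 8.6023
8.6023 units


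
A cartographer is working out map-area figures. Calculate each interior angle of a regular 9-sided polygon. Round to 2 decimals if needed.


Shape: regular nonagon (9 sides)
Formula: interior angle = (n - 2) * 180 / n
(n - 2) = 7
(n - 2) * 180 = 1260
angle = 1260 / 9
angle = 140
140 degrees


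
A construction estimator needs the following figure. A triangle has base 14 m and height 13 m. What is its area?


Shape: triangle
Base b = 14 m, Height h = 13 m
Formula: A = (1/2) * b * h
A = 0.5 * 14 * 13
A = 0.5 * 182
A = 91
91 m^2


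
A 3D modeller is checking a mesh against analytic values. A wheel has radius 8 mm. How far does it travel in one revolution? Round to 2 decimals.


Shape: circle
Radius r = 8 mm
Formula: C = 2 * pi * r
C = 2 * pi * 8
C = 16 * pi
C = 50.27
50.27 mm


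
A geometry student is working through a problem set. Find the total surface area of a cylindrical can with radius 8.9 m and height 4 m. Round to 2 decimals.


Shape: closed cylinder
Radius r = 8.9 m, Height h = 4 m
Formula: SA = 2*pi*r^2 + 2*pi*r*h = 2*pi*r*(r + h)
r + h = 12.9
2 * r * (r + h) = 2 * 8.9 * 12.9 = 229.62
SA = 229.62 * pi
SA = 721.37
721.37 m^2


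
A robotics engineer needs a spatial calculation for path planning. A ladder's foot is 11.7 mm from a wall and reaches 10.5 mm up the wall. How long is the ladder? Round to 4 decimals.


Shape: right triangle
Legs a = 11.7 mm, b = 10.5 mm
Formula: c = sqrt(a^2 + b^2)
a^2 = 136.89, b^2 = 110.25
a^2 + b^2 = 247.14
c = sqrt(247.14)
c = 15.7207
15.7207 mm


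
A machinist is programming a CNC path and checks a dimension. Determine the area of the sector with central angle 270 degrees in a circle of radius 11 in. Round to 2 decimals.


Shape: circular sector
Radius r = 11 in, Angle = 270 degrees
Formula: A = (angle/360) * pi * r^2
r^2 = 121
Fraction of circle = 270/360
A = (270/360) * pi * 121
A = 90.75 * pi
A = 285.1
285.1 in^2


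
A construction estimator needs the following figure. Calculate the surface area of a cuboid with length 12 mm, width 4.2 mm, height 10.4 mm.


Shape: rectangular prism
l = 12 mm, w = 4.2 mm, h = 10.4 mm
Formula: SA = 2(lw + lh + wh)
lw = 50.4, lh = 124.8, wh = 43.68
lw + lh + wh = 218.88
SA = 2 * 218.88
SA = 437.76
437.76 mm^2


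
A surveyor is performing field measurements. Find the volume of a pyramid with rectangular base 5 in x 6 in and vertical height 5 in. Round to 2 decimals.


Shape: rectangular pyramid
Base: 5 in x 6 in, Height h = 5 in
Formula: V = (1/3) * base_area * h
base_area = 5 * 6 = 30
base_area * h = 30 * 5 = 150
V = 150 / 3
V = 50
50 in^3


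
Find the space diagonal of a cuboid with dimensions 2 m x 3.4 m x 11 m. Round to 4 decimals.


Shape: rectangular box (space diagonal)
l = 2 m, w = 3.4 m, h = 11 m
Visualize: the diagonal of the base, then a right triangle with that diagonal and the height.
Formula: d = sqrt(l^2 + w^2 + h^2)
l^2 + w^2 + h^2 = 4 + 11.56 + 121 = 136.56
d = sqrt(136.56)
d = 11.6859
11.6859 m


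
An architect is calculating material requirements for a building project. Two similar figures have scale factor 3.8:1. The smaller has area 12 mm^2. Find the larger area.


Linear scale factor k = 3.8
Original area = 12 mm^2
Rule: under a linear scaling by k, areas scale by k^2.
k^2 = 3.8^2 = 14.44
New area = 12 * 14.44
New area = 173.28
173.28 mm^2


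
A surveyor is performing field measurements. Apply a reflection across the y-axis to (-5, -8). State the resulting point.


Transformation: reflection
Original point: (-5, -8)
Rule for reflection over the y-axis: (x, y) -> (-x, y)
Apply: (-5, -8) -> (5, -8)
(5, -8)


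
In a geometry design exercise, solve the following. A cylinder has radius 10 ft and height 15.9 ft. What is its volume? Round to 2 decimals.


Shape: cylinder
Radius r = 10 ft, Height h = 15.9 ft
Formula: V = pi * r^2 * h
r^2 = 100
V = pi * 100 * 15.9
V = 1590 * pi
V = 4995.13
4995.13 ft^3


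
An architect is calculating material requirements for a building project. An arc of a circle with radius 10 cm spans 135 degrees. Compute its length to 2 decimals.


Shape: circular arc
Radius r = 10 cm, Angle = 135 degrees
Formula: L = (angle/360) * 2 * pi * r
2 * pi * r = 20 * pi
L = (135/360) * 20 * pi
L = 7.5 * pi
L = 23.56
23.56 cm


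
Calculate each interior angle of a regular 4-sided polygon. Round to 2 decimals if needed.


Shape: regular square (4 sides)
Formula: interior angle = (n - 2) * 180 / n
(n - 2) = 2
(n - 2) * 180 = 360
angle = 360 / 4
angle = 90
90 degrees


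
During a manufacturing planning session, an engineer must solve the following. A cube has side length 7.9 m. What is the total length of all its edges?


Shape: cube
Side s = 7.9 m
A cube has 12 edges, all equal.
Formula: total edge length = 12 * s
Total = 12 * 7.9
Total = 94.8
94.8 m


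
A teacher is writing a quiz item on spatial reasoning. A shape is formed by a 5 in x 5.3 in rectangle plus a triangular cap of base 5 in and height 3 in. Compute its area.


Composite shape: rectangle + triangle
Rectangle area = 5 * 5.3 = 26.5
Triangle area = 0.5 * 5 * 3 = 7.5
Total = 26.5 + 7.5
Total = 34
34 in^2


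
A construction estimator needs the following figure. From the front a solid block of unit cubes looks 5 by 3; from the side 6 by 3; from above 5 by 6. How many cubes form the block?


Orthographic views of a solid rectangular block:
Front view 5 x 3 -> length = 5, height = 3
Side view 6 x 3 -> width = 6, height = 3 (consistent)
Top view 5 x 6 -> confirms length = 5, width = 6
The block is 5 x 6 x 3.
Total unit cubes = 5 * 6 * 3 = 90
90 unit cubes


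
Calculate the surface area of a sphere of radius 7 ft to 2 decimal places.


Shape: sphere
Radius r = 7 ft
Formula: SA = 4 * pi * r^2
r^2 = 49
SA = 4 * pi * 49
SA = 196 * pi
SA = 615.75
615.75 ft^2


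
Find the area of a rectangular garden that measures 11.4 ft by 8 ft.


Shape: rectangle
Length l = 11.4 ft, Width w = 8 ft
Formula: A = l * w
A = 11.4 * 8
A = 91.2
91.2 ft^2


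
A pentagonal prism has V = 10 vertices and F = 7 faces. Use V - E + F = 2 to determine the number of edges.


Polyhedron: pentagonal prism
Euler's formula for convex polyhedra: V - E + F = 2
Given: V = 10 vertices and F = 7 faces
Solve for E:
E = V + F - 2 = 10 + 7 - 2 = 15
15 edges


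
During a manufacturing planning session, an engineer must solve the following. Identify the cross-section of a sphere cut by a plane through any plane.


Solid: sphere
Cutting plane: through any plane
Visualize the intersection of the plane with the solid's surface.
The boundary of the cut region is a circle.
circle


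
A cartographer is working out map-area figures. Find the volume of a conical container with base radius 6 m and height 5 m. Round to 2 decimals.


Shape: cone
Radius r = 6 m, Height h = 5 m
Formula: V = (1/3) * pi * r^2 * h
r^2 = 36
pi * r^2 * h = pi * 36 * 5 = 180 * pi
V = 180 * pi / 3
V = 188.5
188.5 m^3


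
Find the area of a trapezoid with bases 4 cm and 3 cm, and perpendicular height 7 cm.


Shape: trapezoid
Parallel sides a = 4 cm, b = 3 cm; Height h = 7 cm
Formula: A = (a + b) * h / 2
a + b = 4 + 3 = 7
A = 7 * 7 / 2
A = 49 / 2
A = 24.5
24.5 cm^2


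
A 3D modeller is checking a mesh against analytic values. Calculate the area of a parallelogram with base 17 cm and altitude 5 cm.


Shape: parallelogram
Base b = 17 cm, Height h = 5 cm
Formula: A = b * h
A = 17 * 5
A = 85
85 cm^2


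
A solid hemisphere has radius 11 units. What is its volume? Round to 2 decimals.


Shape: hemisphere (half of a sphere)
Radius r = 11 units
Formula: V = (1/2) * (4/3) * pi * r^3 = (2/3) * pi * r^3
r^3 = 1331
(2/3) * 1331 = 887.333333
V = 887.333333 * pi
V = 2787.64
2787.64 units^3


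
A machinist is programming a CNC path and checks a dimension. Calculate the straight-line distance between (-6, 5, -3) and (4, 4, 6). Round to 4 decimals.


3D distance between two points
P1 = (-6, 5, -3), P2 = (4, 4, 6)
Formula: d = sqrt((x2-x1)^2 + (y2-y1)^2 + (z2-z1)^2)
dx = 4 - -6 = 10
dy = 4 - 5 = -1
dz = 6 - -3 = 9
dx^2 + dy^2 + dz^2 = 100 + 1 + 81 = 182
d = sqrt(182)
d = 13.4907
13.4907 units


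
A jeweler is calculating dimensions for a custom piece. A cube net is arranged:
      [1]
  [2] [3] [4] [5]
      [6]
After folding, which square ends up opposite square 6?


Net: cross layout. Take square 3 as the base (bottom).
Fold the four squares in the horizontal row up around 3: 2 -> left, 4 -> right, 5 wraps to the top.
Fold 1 and 6 up from 3: 1 -> back, 6 -> front.
Opposite pairs are therefore: (1, 6), (2, 4), (3, 5).
Face 6 is opposite face 1.
face 1


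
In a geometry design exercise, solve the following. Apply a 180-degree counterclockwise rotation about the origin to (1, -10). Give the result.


Transformation: rotation about the origin
Original point: (1, -10)
Rule for 180 deg: (x, y) -> (-x, -y)
Apply: (1, -10) -> (-1, 10)
(-1, 10)


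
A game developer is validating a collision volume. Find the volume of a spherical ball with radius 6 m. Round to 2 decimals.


Shape: sphere
Radius r = 6 m
Formula: V = (4/3) * pi * r^3
r^3 = 216
(4/3) * 216 = 288
V = 288 * pi
V = 904.78
904.78 m^3


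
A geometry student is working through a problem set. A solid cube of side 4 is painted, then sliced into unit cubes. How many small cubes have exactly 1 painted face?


Large cube: 4 x 4 x 4, cut into unit cubes.
n = 4, so n - 2 = 2
Cubes with 1 painted face lie in the interior of each face.
A cube has 6 faces; each contributes (n - 2)^2 = 4 such cubes.
Count = 6 * 4 = 24
24 unit cubes


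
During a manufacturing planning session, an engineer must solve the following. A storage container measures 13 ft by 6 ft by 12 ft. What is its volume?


Shape: rectangular prism
l = 13 ft, w = 6 ft, h = 12 ft
Formula: V = l * w * h
V = 13 * 6 * 12
V = 78 * 12
V = 936
936 ft^3


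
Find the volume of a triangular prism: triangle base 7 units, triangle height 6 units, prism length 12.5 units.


Shape: triangular prism
Triangle base = 7 units, triangle height = 6 units, prism length L = 12.5 units
Formula: V = (1/2 * b * h_tri) * L
Cross-section area = 0.5 * 7 * 6 = 21
V = 21 * 12.5
V = 262.5
262.5 units^3


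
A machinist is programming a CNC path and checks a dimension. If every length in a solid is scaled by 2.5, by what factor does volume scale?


Linear scale factor k = 2.5
Rule: under a linear scaling by k, volumes scale by k^3.
k^3 = 2.5 * 2.5 * 2.5
k^3 = 6.25 * 2.5
k^3 = 15.625
Volume scales by a factor of 15.625.
15.625 (dimensionless)


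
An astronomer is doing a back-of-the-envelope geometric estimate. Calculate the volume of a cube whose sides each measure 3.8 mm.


Shape: cube
Side s = 3.8 mm
Formula: V = s^3
V = 3.8 * 3.8 * 3.8
V = 14.44 * 3.8
V = 54.872
54.872 mm^3


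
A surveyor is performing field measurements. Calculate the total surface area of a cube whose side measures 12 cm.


Shape: cube
Side s = 12 cm
A cube has 6 square faces.
Formula: SA = 6 * s^2
s^2 = 144
SA = 6 * 144
SA = 864
864 cm^2


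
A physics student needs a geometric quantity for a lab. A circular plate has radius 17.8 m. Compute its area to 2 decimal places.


Shape: circle
Radius r = 17.8 m
Formula: A = pi * r^2
r^2 = 17.8^2 = 316.84
A = pi * 316.84
A = 995.38
995.38 m^2


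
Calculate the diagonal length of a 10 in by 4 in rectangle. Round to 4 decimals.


Shape: rectangle (diagonal via Pythagoras)
Sides: 10 in and 4 in
Formula: d = sqrt(l^2 + w^2)
l^2 = 100, w^2 = 16
l^2 + w^2 = 116
d = sqrt(116)
d = 10.7703
10.7703 in


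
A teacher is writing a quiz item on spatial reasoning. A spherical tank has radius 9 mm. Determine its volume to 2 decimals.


Shape: sphere
Radius r = 9 mm
Formula: V = (4/3) * pi * r^3
r^3 = 729
(4/3) * 729 = 972
V = 972 * pi
V = 3053.63
3053.63 mm^3


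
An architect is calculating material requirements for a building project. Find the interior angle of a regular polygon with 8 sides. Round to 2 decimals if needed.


Shape: regular octagon (8 sides)
Formula: interior angle = (n - 2) * 180 / n
(n - 2) = 6
(n - 2) * 180 = 1080
angle = 1080 / 8
angle = 135
135 degrees


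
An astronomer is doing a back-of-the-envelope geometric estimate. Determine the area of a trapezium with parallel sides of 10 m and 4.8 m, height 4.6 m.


Shape: trapezoid
Parallel sides a = 10 m, b = 4.8 m; Height h = 4.6 m
Formula: A = (a + b) * h / 2
a + b = 10 + 4.8 = 14.8
A = 14.8 * 4.6 / 2
A = 68.08 / 2
A = 34.04
34.04 m^2


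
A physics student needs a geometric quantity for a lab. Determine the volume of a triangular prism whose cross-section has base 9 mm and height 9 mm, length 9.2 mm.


Shape: triangular prism
Triangle base = 9 mm, triangle height = 9 mm, prism length L = 9.2 mm
Formula: V = (1/2 * b * h_tri) * L
Cross-section area = 0.5 * 9 * 9 = 40.5
V = 40.5 * 9.2
V = 372.6
372.6 mm^3


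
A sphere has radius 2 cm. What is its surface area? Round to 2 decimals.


Shape: sphere
Radius r = 2 cm
Formula: SA = 4 * pi * r^2
r^2 = 4
SA = 4 * pi * 4
SA = 16 * pi
SA = 50.27
50.27 cm^2


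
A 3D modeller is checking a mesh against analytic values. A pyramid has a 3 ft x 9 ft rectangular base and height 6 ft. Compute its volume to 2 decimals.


Shape: rectangular pyramid
Base: 3 ft x 9 ft, Height h = 6 ft
Formula: V = (1/3) * base_area * h
base_area = 3 * 9 = 27
base_area * h = 27 * 6 = 162
V = 162 / 3
V = 54
54 ft^3


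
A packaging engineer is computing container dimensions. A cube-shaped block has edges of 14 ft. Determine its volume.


Shape: cube
Side s = 14 ft
Formula: V = s^3
V = 14 * 14 * 14
V = 196 * 14
V = 2744
2744 ft^3


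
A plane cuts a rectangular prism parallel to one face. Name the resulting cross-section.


Solid: rectangular prism
Cutting plane: parallel to one face
Visualize the intersection of the plane with the solid's surface.
The boundary of the cut region is a rectangle.
rectangle


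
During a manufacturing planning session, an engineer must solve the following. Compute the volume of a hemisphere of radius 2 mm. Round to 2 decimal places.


Shape: hemisphere (half of a sphere)
Radius r = 2 mm
Formula: V = (1/2) * (4/3) * pi * r^3 = (2/3) * pi * r^3
r^3 = 8
(2/3) * 8 = 5.333333
V = 5.333333 * pi
V = 16.76
16.76 mm^3


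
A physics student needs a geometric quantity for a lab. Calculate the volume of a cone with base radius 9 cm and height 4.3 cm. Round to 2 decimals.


Shape: cone
Radius r = 9 cm, Height h = 4.3 cm
Formula: V = (1/3) * pi * r^2 * h
r^2 = 81
pi * r^2 * h = pi * 81 * 4.3 = 348.3 * pi
V = 348.3 * pi / 3
V = 364.74
364.74 cm^3


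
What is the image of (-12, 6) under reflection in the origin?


Transformation: reflection
Original point: (-12, 6)
Rule for reflection through the origin: (x, y) -> (-x, -y)
Apply: (-12, 6) -> (12, -6)
(12, -6)


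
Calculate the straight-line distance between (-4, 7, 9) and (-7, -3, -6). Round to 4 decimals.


3D distance between two points
P1 = (-4, 7, 9), P2 = (-7, -3, -6)
Formula: d = sqrt((x2-x1)^2 + (y2-y1)^2 + (z2-z1)^2)
dx = -7 - -4 = -3
dy = -3 - 7 = -10
dz = -6 - 9 = -15
dx^2 + dy^2 + dz^2 = 9 + 100 + 225 = 334
d = sqrt(334)
d = 18.2757
18.2757 units


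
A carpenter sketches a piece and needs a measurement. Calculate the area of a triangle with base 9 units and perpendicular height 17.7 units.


Shape: triangle
Base b = 9 units, Height h = 17.7 units
Formula: A = (1/2) * b * h
A = 0.5 * 9 * 17.7
A = 0.5 * 159.3
A = 79.65
79.65 units^2


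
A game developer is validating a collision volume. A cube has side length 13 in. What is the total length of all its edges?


Shape: cube
Side s = 13 in
A cube has 12 edges, all equal.
Formula: total edge length = 12 * s
Total = 12 * 13
Total = 156
156 in


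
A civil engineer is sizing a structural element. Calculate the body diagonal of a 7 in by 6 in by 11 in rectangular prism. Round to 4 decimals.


Shape: rectangular box (space diagonal)
l = 7 in, w = 6 in, h = 11 in
Visualize: the diagonal of the base, then a right triangle with that diagonal and the height.
Formula: d = sqrt(l^2 + w^2 + h^2)
l^2 + w^2 + h^2 = 49 + 36 + 121 = 206
d = sqrt(206)
d = 14.3527
14.3527 in


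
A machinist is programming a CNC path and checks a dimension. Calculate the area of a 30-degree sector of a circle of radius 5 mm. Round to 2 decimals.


Shape: circular sector
Radius r = 5 mm, Angle = 30 degrees
Formula: A = (angle/360) * pi * r^2
r^2 = 25
Fraction of circle = 30/360
A = (30/360) * pi * 25
A = 2.083333 * pi
A = 6.54
6.54 mm^2


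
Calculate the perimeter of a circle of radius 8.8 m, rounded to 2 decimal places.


Shape: circle
Radius r = 8.8 m
Formula: C = 2 * pi * r
C = 2 * pi * 8.8
C = 17.6 * pi
C = 55.29
55.29 m


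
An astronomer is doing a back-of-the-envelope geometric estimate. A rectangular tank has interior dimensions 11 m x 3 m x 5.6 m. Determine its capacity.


Shape: rectangular prism
l = 11 m, w = 3 m, h = 5.6 m
Formula: V = l * w * h
V = 11 * 3 * 5.6
V = 33 * 5.6
V = 184.8
184.8 m^3


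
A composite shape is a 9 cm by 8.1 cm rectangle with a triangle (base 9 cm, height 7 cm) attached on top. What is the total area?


Composite shape: rectangle + triangle
Rectangle area = 9 * 8.1 = 72.9
Triangle area = 0.5 * 9 * 7 = 31.5
Total = 72.9 + 31.5
Total = 104.4
104.4 cm^2


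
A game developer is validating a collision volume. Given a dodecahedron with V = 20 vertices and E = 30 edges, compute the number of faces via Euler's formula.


Polyhedron: dodecahedron
Euler's formula for convex polyhedra: V - E + F = 2
Given: V = 20 vertices and E = 30 edges
Solve for F:
F = 2 + E - V = 2 + 30 - 20 = 12
12 faces


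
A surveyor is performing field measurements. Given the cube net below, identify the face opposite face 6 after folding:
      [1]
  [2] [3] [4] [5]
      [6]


Net: cross layout. Take square 3 as the base (bottom).
Fold the four squares in the horizontal row up around 3: 2 -> left, 4 -> right, 5 wraps to the top.
Fold 1 and 6 up from 3: 1 -> back, 6 -> front.
Opposite pairs are therefore: (1, 6), (2, 4), (3, 5).
Face 6 is opposite face 1.
face 1


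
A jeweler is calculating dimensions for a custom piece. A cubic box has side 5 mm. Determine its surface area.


Shape: cube
Side s = 5 mm
A cube has 6 square faces.
Formula: SA = 6 * s^2
s^2 = 25
SA = 6 * 25
SA = 150
150 mm^2


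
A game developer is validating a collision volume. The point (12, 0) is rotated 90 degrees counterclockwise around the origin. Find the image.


Transformation: rotation about the origin
Original point: (12, 0)
Rule for 90 deg counterclockwise: (x, y) -> (-y, x)
Apply: (12, 0) -> (0, 12)
(0, 12)


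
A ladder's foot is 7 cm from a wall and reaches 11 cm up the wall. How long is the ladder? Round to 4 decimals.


Shape: right triangle
Legs a = 7 cm, b = 11 cm
Formula: c = sqrt(a^2 + b^2)
a^2 = 49, b^2 = 121
a^2 + b^2 = 170
c = sqrt(170)
c = 13.0384
13.0384 cm


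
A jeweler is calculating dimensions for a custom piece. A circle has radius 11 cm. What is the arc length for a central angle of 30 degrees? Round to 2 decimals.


Shape: circular arc
Radius r = 11 cm, Angle = 30 degrees
Formula: L = (angle/360) * 2 * pi * r
2 * pi * r = 22 * pi
L = (30/360) * 22 * pi
L = 1.833333 * pi
L = 5.76
5.76 cm


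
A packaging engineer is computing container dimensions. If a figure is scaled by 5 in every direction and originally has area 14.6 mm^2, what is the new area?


Linear scale factor k = 5
Original area = 14.6 mm^2
Rule: under a linear scaling by k, areas scale by k^2.
k^2 = 5^2 = 25
New area = 14.6 * 25
New area = 365
365 mm^2


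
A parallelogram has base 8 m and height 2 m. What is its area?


Shape: parallelogram
Base b = 8 m, Height h = 2 m
Formula: A = b * h
A = 8 * 2
A = 16
16 m^2


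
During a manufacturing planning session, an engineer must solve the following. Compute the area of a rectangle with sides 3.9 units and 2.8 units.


Shape: rectangle
Length l = 3.9 units, Width w = 2.8 units
Formula: A = l * w
A = 3.9 * 2.8
A = 10.92
10.92 units^2


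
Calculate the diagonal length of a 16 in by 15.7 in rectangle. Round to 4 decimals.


Shape: rectangle (diagonal via Pythagoras)
Sides: 16 in and 15.7 in
Formula: d = sqrt(l^2 + w^2)
l^2 = 256, w^2 = 246.49
l^2 + w^2 = 502.49
d = sqrt(502.49)
d = 22.4163
22.4163 in


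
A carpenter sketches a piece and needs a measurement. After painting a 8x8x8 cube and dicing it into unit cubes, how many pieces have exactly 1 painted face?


Large cube: 8 x 8 x 8, cut into unit cubes.
n = 8, so n - 2 = 6
Cubes with 1 painted face lie in the interior of each face.
A cube has 6 faces; each contributes (n - 2)^2 = 36 such cubes.
Count = 6 * 36 = 216
216 unit cubes


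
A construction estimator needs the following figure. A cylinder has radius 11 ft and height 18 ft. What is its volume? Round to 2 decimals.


Shape: cylinder
Radius r = 11 ft, Height h = 18 ft
Formula: V = pi * r^2 * h
r^2 = 121
V = pi * 121 * 18
V = 2178 * pi
V = 6842.39
6842.39 ft^3


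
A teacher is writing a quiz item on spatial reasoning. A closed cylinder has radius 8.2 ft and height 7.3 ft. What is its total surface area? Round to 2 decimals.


Shape: closed cylinder
Radius r = 8.2 ft, Height h = 7.3 ft
Formula: SA = 2*pi*r^2 + 2*pi*r*h = 2*pi*r*(r + h)
r + h = 15.5
2 * r * (r + h) = 2 * 8.2 * 15.5 = 254.2
SA = 254.2 * pi
SA = 798.59
798.59 ft^2


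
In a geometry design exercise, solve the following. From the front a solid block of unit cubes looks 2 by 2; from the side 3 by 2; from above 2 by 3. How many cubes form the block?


Orthographic views of a solid rectangular block:
Front view 2 x 2 -> length = 2, height = 2
Side view 3 x 2 -> width = 3, height = 2 (consistent)
Top view 2 x 3 -> confirms length = 2, width = 3
The block is 2 x 3 x 2.
Total unit cubes = 2 * 3 * 2 = 12
12 unit cubes


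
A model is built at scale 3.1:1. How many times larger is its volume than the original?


Linear scale factor k = 3.1
Rule: under a linear scaling by k, volumes scale by k^3.
k^3 = 3.1 * 3.1 * 3.1
k^3 = 9.61 * 3.1
k^3 = 29.791
Volume scales by a factor of 29.791.
29.791 (dimensionless)


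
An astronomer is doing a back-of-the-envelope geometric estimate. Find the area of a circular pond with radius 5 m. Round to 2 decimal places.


Shape: circle
Radius r = 5 m
Formula: A = pi * r^2
r^2 = 5^2 = 25
A = pi * 25
A = 78.54
78.54 m^2


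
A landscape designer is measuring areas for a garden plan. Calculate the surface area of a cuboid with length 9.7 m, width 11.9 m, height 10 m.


Shape: rectangular prism
l = 9.7 m, w = 11.9 m, h = 10 m
Formula: SA = 2(lw + lh + wh)
lw = 115.43, lh = 97, wh = 119
lw + lh + wh = 331.43
SA = 2 * 331.43
SA = 662.86
662.86 m^2


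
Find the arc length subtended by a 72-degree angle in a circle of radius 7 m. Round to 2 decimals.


Shape: circular arc
Radius r = 7 m, Angle = 72 degrees
Formula: L = (angle/360) * 2 * pi * r
2 * pi * r = 14 * pi
L = (72/360) * 14 * pi
L = 2.8 * pi
L = 8.8
8.8 m


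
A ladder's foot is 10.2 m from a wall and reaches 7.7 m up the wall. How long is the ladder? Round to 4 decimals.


Shape: right triangle
Legs a = 10.2 m, b = 7.7 m
Formula: c = sqrt(a^2 + b^2)
a^2 = 104.04, b^2 = 59.29
a^2 + b^2 = 163.33
c = sqrt(163.33)
c = 12.7801
12.7801 m


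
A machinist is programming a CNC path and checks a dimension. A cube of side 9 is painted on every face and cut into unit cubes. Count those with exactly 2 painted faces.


Large cube: 9 x 9 x 9, cut into unit cubes.
n = 9, so n - 2 = 7
Cubes with 2 painted faces lie along the edges, excluding corners.
A cube has 12 edges; each contributes (n - 2) = 7 such cubes.
Count = 12 * 7 = 84
84 unit cubes


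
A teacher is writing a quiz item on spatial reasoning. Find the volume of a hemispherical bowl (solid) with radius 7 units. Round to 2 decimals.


Shape: hemisphere (half of a sphere)
Radius r = 7 units
Formula: V = (1/2) * (4/3) * pi * r^3 = (2/3) * pi * r^3
r^3 = 343
(2/3) * 343 = 228.666667
V = 228.666667 * pi
V = 718.38
718.38 units^3


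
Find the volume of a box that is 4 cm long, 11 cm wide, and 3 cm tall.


Shape: rectangular prism
l = 4 cm, w = 11 cm, h = 3 cm
Formula: V = l * w * h
V = 4 * 11 * 3
V = 44 * 3
V = 132
132 cm^3


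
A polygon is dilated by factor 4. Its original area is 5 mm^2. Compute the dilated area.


Linear scale factor k = 4
Original area = 5 mm^2
Rule: under a linear scaling by k, areas scale by k^2.
k^2 = 4^2 = 16
New area = 5 * 16
New area = 80
80 mm^2


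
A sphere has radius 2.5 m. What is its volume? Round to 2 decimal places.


Shape: sphere
Radius r = 2.5 m
Formula: V = (4/3) * pi * r^3
r^3 = 15.625
(4/3) * 15.625 = 20.833333
V = 20.833333 * pi
V = 65.45
65.45 m^3


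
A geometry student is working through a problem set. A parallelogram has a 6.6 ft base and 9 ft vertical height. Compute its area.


Shape: parallelogram
Base b = 6.6 ft, Height h = 9 ft
Formula: A = b * h
A = 6.6 * 9
A = 59.4
59.4 ft^2


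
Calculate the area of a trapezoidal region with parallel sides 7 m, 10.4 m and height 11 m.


Shape: trapezoid
Parallel sides a = 7 m, b = 10.4 m; Height h = 11 m
Formula: A = (a + b) * h / 2
a + b = 7 + 10.4 = 17.4
A = 17.4 * 11 / 2
A = 191.4 / 2
A = 95.7
95.7 m^2


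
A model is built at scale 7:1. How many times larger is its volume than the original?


Linear scale factor k = 7
Rule: under a linear scaling by k, volumes scale by k^3.
k^3 = 7 * 7 * 7
k^3 = 49 * 7
k^3 = 343
Volume scales by a factor of 343.
343 (dimensionless)


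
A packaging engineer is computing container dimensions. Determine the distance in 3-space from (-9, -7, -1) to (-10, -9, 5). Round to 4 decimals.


3D distance between two points
P1 = (-9, -7, -1), P2 = (-10, -9, 5)
Formula: d = sqrt((x2-x1)^2 + (y2-y1)^2 + (z2-z1)^2)
dx = -10 - -9 = -1
dy = -9 - -7 = -2
dz = 5 - -1 = 6
dx^2 + dy^2 + dz^2 = 1 + 4 + 36 = 41
d = sqrt(41)
d = 6.4031
6.4031 units


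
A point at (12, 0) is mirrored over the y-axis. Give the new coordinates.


Transformation: reflection
Original point: (12, 0)
Rule for reflection over the y-axis: (x, y) -> (-x, y)
Apply: (12, 0) -> (-12, 0)
(-12, 0)


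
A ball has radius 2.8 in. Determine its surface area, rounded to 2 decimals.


Shape: sphere
Radius r = 2.8 in
Formula: SA = 4 * pi * r^2
r^2 = 7.84
SA = 4 * pi * 7.84
SA = 31.36 * pi
SA = 98.52
98.52 in^2


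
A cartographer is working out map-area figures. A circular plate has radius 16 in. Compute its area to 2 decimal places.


Shape: circle
Radius r = 16 in
Formula: A = pi * r^2
r^2 = 16^2 = 256
A = pi * 256
A = 804.25
804.25 in^2


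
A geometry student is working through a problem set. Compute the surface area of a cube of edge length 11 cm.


Shape: cube
Side s = 11 cm
A cube has 6 square faces.
Formula: SA = 6 * s^2
s^2 = 121
SA = 6 * 121
SA = 726
726 cm^2


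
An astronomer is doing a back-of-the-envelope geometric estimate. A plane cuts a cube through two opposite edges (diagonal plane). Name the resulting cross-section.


Solid: cube
Cutting plane: through two opposite edges (diagonal plane)
Visualize the intersection of the plane with the solid's surface.
The boundary of the cut region is a rectangle.
rectangle


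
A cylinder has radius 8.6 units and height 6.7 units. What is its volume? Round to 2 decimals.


Shape: cylinder
Radius r = 8.6 units, Height h = 6.7 units
Formula: V = pi * r^2 * h
r^2 = 73.96
V = pi * 73.96 * 6.7
V = 495.532 * pi
V = 1556.76
1556.76 units^3


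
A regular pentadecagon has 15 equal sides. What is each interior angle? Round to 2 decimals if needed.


Shape: regular pentadecagon (15 sides)
Formula: interior angle = (n - 2) * 180 / n
(n - 2) = 13
(n - 2) * 180 = 2340
angle = 2340 / 15
angle = 156
156 degrees


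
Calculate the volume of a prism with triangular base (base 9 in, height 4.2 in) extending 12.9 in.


Shape: triangular prism
Triangle base = 9 in, triangle height = 4.2 in, prism length L = 12.9 in
Formula: V = (1/2 * b * h_tri) * L
Cross-section area = 0.5 * 9 * 4.2 = 18.9
V = 18.9 * 12.9
V = 243.81
243.81 in^3


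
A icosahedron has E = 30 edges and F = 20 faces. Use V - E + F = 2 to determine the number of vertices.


Polyhedron: icosahedron
Euler's formula for convex polyhedra: V - E + F = 2
Given: E = 30 edges and F = 20 faces
Solve for V:
V = 2 + E - F = 2 + 30 - 20 = 12
12 vertices


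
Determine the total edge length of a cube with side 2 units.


Shape: cube
Side s = 2 units
A cube has 12 edges, all equal.
Formula: total edge length = 12 * s
Total = 12 * 2
Total = 24
24 units


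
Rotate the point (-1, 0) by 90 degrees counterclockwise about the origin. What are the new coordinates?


Transformation: rotation about the origin
Original point: (-1, 0)
Rule for 90 deg counterclockwise: (x, y) -> (-y, x)
Apply: (-1, 0) -> (0, -1)
(0, -1)


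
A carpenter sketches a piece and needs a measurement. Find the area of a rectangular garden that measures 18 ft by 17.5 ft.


Shape: rectangle
Length l = 18 ft, Width w = 17.5 ft
Formula: A = l * w
A = 18 * 17.5
A = 315
315 ft^2


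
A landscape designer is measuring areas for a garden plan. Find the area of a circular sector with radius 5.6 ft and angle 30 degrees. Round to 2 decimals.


Shape: circular sector
Radius r = 5.6 ft, Angle = 30 degrees
Formula: A = (angle/360) * pi * r^2
r^2 = 31.36
Fraction of circle = 30/360
A = (30/360) * pi * 31.36
A = 2.613333 * pi
A = 8.21
8.21 ft^2


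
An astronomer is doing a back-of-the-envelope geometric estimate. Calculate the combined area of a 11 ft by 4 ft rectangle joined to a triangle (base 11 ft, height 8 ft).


Composite shape: rectangle + triangle
Rectangle area = 11 * 4 = 44
Triangle area = 0.5 * 11 * 8 = 44
Total = 44 + 44
Total = 88
88 ft^2


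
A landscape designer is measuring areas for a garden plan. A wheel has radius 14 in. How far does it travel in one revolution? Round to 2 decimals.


Shape: circle
Radius r = 14 in
Formula: C = 2 * pi * r
C = 2 * pi * 14
C = 28 * pi
C = 87.96
87.96 in


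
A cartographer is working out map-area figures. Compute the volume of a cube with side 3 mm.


Shape: cube
Side s = 3 mm
Formula: V = s^3
V = 3 * 3 * 3
V = 9 * 3
V = 27
27 mm^3


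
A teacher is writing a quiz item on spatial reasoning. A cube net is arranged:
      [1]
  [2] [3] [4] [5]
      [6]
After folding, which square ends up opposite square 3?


Net: cross layout. Take square 3 as the base (bottom).
Fold the four squares in the horizontal row up around 3: 2 -> left, 4 -> right, 5 wraps to the top.
Fold 1 and 6 up from 3: 1 -> back, 6 -> front.
Opposite pairs are therefore: (1, 6), (2, 4), (3, 5).
Face 3 is opposite face 5.
face 5


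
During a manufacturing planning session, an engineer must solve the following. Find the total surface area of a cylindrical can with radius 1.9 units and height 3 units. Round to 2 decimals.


Shape: closed cylinder
Radius r = 1.9 units, Height h = 3 units
Formula: SA = 2*pi*r^2 + 2*pi*r*h = 2*pi*r*(r + h)
r + h = 4.9
2 * r * (r + h) = 2 * 1.9 * 4.9 = 18.62
SA = 18.62 * pi
SA = 58.5
58.5 units^2


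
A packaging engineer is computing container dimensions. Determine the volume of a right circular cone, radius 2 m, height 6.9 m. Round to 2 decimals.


Shape: cone
Radius r = 2 m, Height h = 6.9 m
Formula: V = (1/3) * pi * r^2 * h
r^2 = 4
pi * r^2 * h = pi * 4 * 6.9 = 27.6 * pi
V = 27.6 * pi / 3
V = 28.9
28.9 m^3


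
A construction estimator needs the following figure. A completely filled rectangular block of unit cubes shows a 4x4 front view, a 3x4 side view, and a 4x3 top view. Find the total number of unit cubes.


Orthographic views of a solid rectangular block:
Front view 4 x 4 -> length = 4, height = 4
Side view 3 x 4 -> width = 3, height = 4 (consistent)
Top view 4 x 3 -> confirms length = 4, width = 3
The block is 4 x 3 x 4.
Total unit cubes = 4 * 3 * 4 = 48
48 unit cubes


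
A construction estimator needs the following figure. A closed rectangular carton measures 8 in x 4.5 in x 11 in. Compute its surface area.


Shape: rectangular prism
l = 8 in, w = 4.5 in, h = 11 in
Formula: SA = 2(lw + lh + wh)
lw = 36, lh = 88, wh = 49.5
lw + lh + wh = 173.5
SA = 2 * 173.5
SA = 347
347 in^2


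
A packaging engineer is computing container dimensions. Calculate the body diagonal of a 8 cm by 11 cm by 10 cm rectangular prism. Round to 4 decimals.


Shape: rectangular box (space diagonal)
l = 8 cm, w = 11 cm, h = 10 cm
Visualize: the diagonal of the base, then a right triangle with that diagonal and the height.
Formula: d = sqrt(l^2 + w^2 + h^2)
l^2 + w^2 + h^2 = 64 + 121 + 100 = 285
d = sqrt(285)
d = 16.8819
16.8819 cm


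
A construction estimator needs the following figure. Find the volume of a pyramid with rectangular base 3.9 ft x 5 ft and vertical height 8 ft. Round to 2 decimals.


Shape: rectangular pyramid
Base: 3.9 ft x 5 ft, Height h = 8 ft
Formula: V = (1/3) * base_area * h
base_area = 3.9 * 5 = 19.5
base_area * h = 19.5 * 8 = 156
V = 156 / 3
V = 52
52 ft^3


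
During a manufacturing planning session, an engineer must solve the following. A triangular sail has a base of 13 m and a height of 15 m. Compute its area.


Shape: triangle
Base b = 13 m, Height h = 15 m
Formula: A = (1/2) * b * h
A = 0.5 * 13 * 15
A = 0.5 * 195
A = 97.5
97.5 m^2


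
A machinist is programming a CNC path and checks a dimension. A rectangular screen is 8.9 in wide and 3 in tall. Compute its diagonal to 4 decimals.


Shape: rectangle (diagonal via Pythagoras)
Sides: 8.9 in and 3 in
Formula: d = sqrt(l^2 + w^2)
l^2 = 79.21, w^2 = 9
l^2 + w^2 = 88.21
d = sqrt(88.21)
d = 9.392
9.392 in


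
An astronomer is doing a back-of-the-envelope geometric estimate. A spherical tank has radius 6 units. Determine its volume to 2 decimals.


Shape: sphere
Radius r = 6 units
Formula: V = (4/3) * pi * r^3
r^3 = 216
(4/3) * 216 = 288
V = 288 * pi
V = 904.78
904.78 units^3


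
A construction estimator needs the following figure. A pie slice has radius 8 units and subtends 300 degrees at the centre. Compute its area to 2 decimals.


Shape: circular sector
Radius r = 8 units, Angle = 300 degrees
Formula: A = (angle/360) * pi * r^2
r^2 = 64
Fraction of circle = 300/360
A = (300/360) * pi * 64
A = 53.333333 * pi
A = 167.55
167.55 units^2


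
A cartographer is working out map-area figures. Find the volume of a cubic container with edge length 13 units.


Shape: cube
Side s = 13 units
Formula: V = s^3
V = 13 * 13 * 13
V = 169 * 13
V = 2197
2197 units^3


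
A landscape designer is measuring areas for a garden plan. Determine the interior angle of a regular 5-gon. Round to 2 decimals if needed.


Shape: regular pentagon (5 sides)
Formula: interior angle = (n - 2) * 180 / n
(n - 2) = 3
(n - 2) * 180 = 540
angle = 540 / 5
angle = 108
108 degrees


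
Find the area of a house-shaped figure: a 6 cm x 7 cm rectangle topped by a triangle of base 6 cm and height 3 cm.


Composite shape: rectangle + triangle
Rectangle area = 6 * 7 = 42
Triangle area = 0.5 * 6 * 3 = 9
Total = 42 + 9
Total = 51
51 cm^2


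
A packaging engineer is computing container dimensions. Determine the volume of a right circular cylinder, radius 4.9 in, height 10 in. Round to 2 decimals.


Shape: cylinder
Radius r = 4.9 in, Height h = 10 in
Formula: V = pi * r^2 * h
r^2 = 24.01
V = pi * 24.01 * 10
V = 240.1 * pi
V = 754.3
754.3 in^3
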